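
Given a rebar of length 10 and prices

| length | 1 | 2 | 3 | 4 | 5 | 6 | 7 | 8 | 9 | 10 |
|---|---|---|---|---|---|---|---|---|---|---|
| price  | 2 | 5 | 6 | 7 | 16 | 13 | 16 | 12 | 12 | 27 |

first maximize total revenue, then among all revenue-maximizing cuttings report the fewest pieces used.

2

Consider every possible first cut. r[k] is the best of p[i]+r[k−i] over all sellable i≤k.
r[1] = 2
r[2] = max(2+2, 5+0) = 5
r[3] = max(2+5, 5+2, 6+0) = 7
r[4] = max(2+7, 5+5, 6+2, 7+0) = 10
r[5] = max(2+10, 5+7, 6+5, 7+2, 16+0) = 16
r[6] = max(2+16, 5+10, 6+7, 7+5, 16+2, 13+0) = 18
r[7] = max(2+18, 5+16, 6+10, …, 13+2, 16+0) = 21
r[8] = max(2+21, 5+18, 6+16, …, 16+2, 12+0) = 23
r[9] = max(2+23, 5+21, 6+18, …, 12+2, 12+0) = 26
r[10] = max(2+26, 5+23, 6+21, …, 12+2, 27+0) = 32
Maximum revenue is ₹32.
Now minimize piece count subject to staying optimal: for each k, pieces[k] = 1 + min over i with p[i]+r[k−i]=r[k] of pieces[k−i].
pieces[7] = 2
pieces[8] = 3
pieces[9] = 3
pieces[10] = 2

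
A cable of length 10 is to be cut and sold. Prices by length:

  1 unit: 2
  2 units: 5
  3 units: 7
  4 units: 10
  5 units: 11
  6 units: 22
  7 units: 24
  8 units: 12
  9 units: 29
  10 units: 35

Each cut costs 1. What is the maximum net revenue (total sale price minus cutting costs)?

Let r[k] be the best obtainable value from length k. For each k, try every first piece i and keep the best of price[i] + r[k−i] minus the 1 cut fee when i<k.
r[1] = 2
r[2] = 5
r[3] = 7
r[4] = 10
r[5] = 11  (first piece 1, then r[4]=10)
r[6] = 22
r[7] = 24
r[8] = 26  (first piece 2, then r[6]=22)
r[9] = 29
r[10] = 35
Best is to make no cuts and sell whole for 35.

35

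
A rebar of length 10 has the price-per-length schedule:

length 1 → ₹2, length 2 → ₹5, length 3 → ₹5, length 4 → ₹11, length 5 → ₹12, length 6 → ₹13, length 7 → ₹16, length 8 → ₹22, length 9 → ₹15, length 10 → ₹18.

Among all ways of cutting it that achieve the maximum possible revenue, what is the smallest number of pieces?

Consider every possible first cut. r[k] is the best of p[i]+r[k−i] over all sellable i≤k.
r[1] = 2
r[2] = 5
r[3] = 7  (first piece 1, then r[2]=5)
r[4] = 11
r[5] = 13  (first piece 1, then r[4]=11)
r[6] = 16  (first piece 2, then r[4]=11)
r[7] = 18  (first piece 1, then r[6]=16)
r[8] = 22  (first piece 4, then r[4]=11)
r[9] = 24  (first piece 1, then r[8]=22)
r[10] = 27  (first piece 2, then r[8]=22)
Maximum revenue is ₹27.
Now minimize piece count subject to staying optimal: for each k, pieces[k] = 1 + min over i with p[i]+r[k−i]=r[k] of pieces[k−i].
pieces[7] = 3
pieces[8] = 1
pieces[9] = 2
pieces[10] = 2

2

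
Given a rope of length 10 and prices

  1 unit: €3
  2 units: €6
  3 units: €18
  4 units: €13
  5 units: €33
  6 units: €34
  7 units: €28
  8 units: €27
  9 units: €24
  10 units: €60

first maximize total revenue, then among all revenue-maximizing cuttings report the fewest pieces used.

2

Consider every possible first cut. r[k] is the best of p[i]+r[k−i] over all sellable i≤k.
r[1] = 3
r[2] = max(3+3, 6+0) = 6
r[3] = max(3+6, 6+3, 18+0) = 18
r[4] = max(3+18, 6+6, 18+3, 13+0) = 21
r[5] = max(3+21, 6+18, 18+6, 13+3, 33+0) = 33
r[6] = max(3+33, 6+21, 18+18, 13+6, 33+3, 34+0) = 36
r[7] = max(3+36, 6+33, 18+21, …, 34+3, 28+0) = 39
r[8] = max(3+39, 6+36, 18+33, …, 28+3, 27+0) = 51
r[9] = max(3+51, 6+39, 18+36, …, 27+3, 24+0) = 54
r[10] = max(3+54, 6+51, 18+39, …, 24+3, 60+0) = 66
Maximum revenue is €66.
Now minimize piece count subject to staying optimal: for each k, pieces[k] = 1 + min over i with p[i]+r[k−i]=r[k] of pieces[k−i].
pieces[7] = 2
pieces[8] = 2
pieces[9] = 3
pieces[10] = 2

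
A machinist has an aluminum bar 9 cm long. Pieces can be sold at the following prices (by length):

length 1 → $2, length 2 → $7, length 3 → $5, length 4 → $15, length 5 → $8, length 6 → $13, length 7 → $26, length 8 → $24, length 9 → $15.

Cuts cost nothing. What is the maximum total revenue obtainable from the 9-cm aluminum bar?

33

Consider every possible first cut. R[k] is the best of p[i]+R[k−i] over all sellable i≤k.
R[1] = 2
R[2] = 7
R[3] = 9  (first piece 1, then R[2]=7)
R[4] = 15
R[5] = 17  (first piece 1, then R[4]=15)
R[6] = 22  (first piece 2, then R[4]=15)
R[7] = 26
R[8] = 30  (first piece 4, then R[4]=15)
R[9] = 33  (first piece 2, then R[7]=26)
One optimal cutting: 7 + 2 → $26 + $7 = $33.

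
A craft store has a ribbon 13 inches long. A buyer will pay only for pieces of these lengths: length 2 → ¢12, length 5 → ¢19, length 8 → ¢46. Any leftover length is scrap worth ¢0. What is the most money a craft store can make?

72

Build f[k] bottom-up: f[k] = max over allowed piece i of (p[i] + f[k−i]).
f[1] = 0
f[2] = 12
f[3] = 12
f[4] = 24  (first piece 2, then f[2]=12)
f[5] = max(12+12, 19+0) = 24
f[6] = max(12+24, 19+0) = 36
f[7] = max(12+24, 19+12) = 36
f[8] = max(12+36, 19+12, 46+0) = 48
f[9] = max(12+36, 19+24, 46+0) = 48
f[10] = max(12+48, 19+24, 46+12) = 60
f[11] = max(12+48, 19+36, 46+12) = 60
f[12] = max(12+60, 19+36, 46+24) = 72
f[13] = max(12+60, 19+48, 46+24) = 72
One optimal cutting: pieces 2 + 2 + 2 + 2 + 2 + 2 with 1 inch of scrap → ¢72.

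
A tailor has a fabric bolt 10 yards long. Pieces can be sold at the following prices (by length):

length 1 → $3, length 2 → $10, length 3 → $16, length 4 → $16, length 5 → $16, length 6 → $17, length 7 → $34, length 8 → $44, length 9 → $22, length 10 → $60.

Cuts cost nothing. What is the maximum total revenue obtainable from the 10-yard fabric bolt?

60

Let v[k] be the best obtainable value from length k. For each k, try every first piece i and keep the best of price[i] + v[k−i].
v[1] = 3
v[2] = 10
v[3] = 16
v[4] = 20  (first piece 2, then v[2]=10)
v[5] = 26  (first piece 2, then v[3]=16)
v[6] = 32  (first piece 3, then v[3]=16)
v[7] = 36  (first piece 2, then v[5]=26)
v[8] = 44
v[9] = 48  (first piece 3, then v[6]=32)
v[10] = 60
Best is to sell the whole 10-yard piece uncut for $60.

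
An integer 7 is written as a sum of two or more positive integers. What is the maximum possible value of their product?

Define P[k] = max over 1≤i<k of i · max(k−i, P[k−i]); the inner max lets the remainder stay uncut if that's better.
P[2] = 1×max(1,0) = 1×1 = 1
P[3] = max(1×2, 2×1) = 2
P[4] = max(1×3, 2×2, 3×1) = 4
P[5] = max(1×4, 2×3, 3×2, 4×1) = 6
P[6] = max(1×6, 2×4, 3×3, 4×2, 5×1) = 9
P[7] = max(1×9, 2×6, 3×4, 4×3, 5×2, 6×1) = 12
One optimal split: 3 + 2 + 2; product 3×2×2 = 12.

12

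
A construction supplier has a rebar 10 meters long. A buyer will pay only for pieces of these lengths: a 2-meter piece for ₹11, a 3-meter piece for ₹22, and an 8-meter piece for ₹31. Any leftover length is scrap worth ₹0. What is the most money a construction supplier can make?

Build f[k] bottom-up: f[k] = max over allowed piece i of (p[i] + f[k−i]).
f[1] = 0
f[2] = 11
f[3] = 22
f[4] = 22
f[5] = 33  (first piece 2, then f[3]=22)
f[6] = 44  (first piece 3, then f[3]=22)
f[7] = 44
f[8] = 55  (first piece 2, then f[6]=44)
f[9] = 66  (first piece 3, then f[6]=44)
f[10] = 66
One optimal cutting: pieces 3 + 3 + 3 with 1 meter of scrap → ₹66.

66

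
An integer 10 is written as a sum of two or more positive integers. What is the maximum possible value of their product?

Define g[k] = max over 1≤i<k of i · max(k−i, g[k−i]); the inner max lets the remainder stay uncut if that's better.
g[2] = 1×max(1,0) = 1×1 = 1
g[3] = max(1×2, 2×1) = 2
g[4] = max(1×3, 2×2, 3×1) = 4
g[5] = max(1×4, 2×3, 3×2, 4×1) = 6
g[6] = max(1×6, 2×4, 3×3, 4×2, 5×1) = 9
g[7] = max(1×9, 2×6, 3×4, 4×3, 5×2, 6×1) = 12
g[8] = max(1×12, 2×9, 3×6, …, 6×2, 7×1) = 18
g[9] = max(1×18, 2×12, 3×9, …, 7×2, 8×1) = 27
g[10] = max(1×27, 2×18, 3×12, …, 8×2, 9×1) = 36
One optimal split: 3 + 3 + 2 + 2; product 3×3×2×2 = 36.

36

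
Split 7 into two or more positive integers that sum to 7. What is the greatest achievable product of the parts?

Fill f[k] for k=2..7: at each k try every first piece i and multiply by the better of (k−i) uncut or f[k−i].
f[2] = 1·max(1,0) = 1·1 = 1
f[3] = max(1·2, 2·1) = 2
f[4] = max(1·3, 2·2, 3·1) = 4
f[5] = max(1·4, 2·3, 3·2, 4·1) = 6
f[6] = max(1·6, 2·4, 3·3, 4·2, 5·1) = 9
f[7] = max(1·9, 2·6, 3·4, 4·3, 5·2, 6·1) = 12
One optimal split: 3 + 2 + 2; product 3·2·2 = 12.

12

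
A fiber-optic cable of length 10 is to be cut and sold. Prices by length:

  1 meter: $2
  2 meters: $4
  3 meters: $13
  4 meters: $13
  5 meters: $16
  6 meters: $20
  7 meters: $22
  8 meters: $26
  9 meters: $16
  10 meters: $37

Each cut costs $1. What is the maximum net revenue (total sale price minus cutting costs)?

38

Let v[k] be the best obtainable value from length k. For each k, try every first piece i and keep the best of price[i] + v[k−i] minus the 1 cut fee when i<k.
v[1] = 2
v[2] = max(2+2-1, 4+0) = 4
v[3] = max(2+4-1, 4+2-1, 13+0) = 13
v[4] = max(2+13-1, 4+4-1, 13+2-1, 13+0) = 14
v[5] = max(2+14-1, 4+13-1, 13+4-1, 13+2-1, 16+0) = 16
v[6] = max(2+16-1, 4+14-1, 13+13-1, 13+4-1, 16+2-1, 20+0) = 25
v[7] = max(2+25-1, 4+16-1, 13+14-1, …, 20+2-1, 22+0) = 26
v[8] = max(2+26-1, 4+25-1, 13+16-1, …, 22+2-1, 26+0) = 28
v[9] = max(2+28-1, 4+26-1, 13+25-1, …, 26+2-1, 16+0) = 37
v[10] = max(2+37-1, 4+28-1, 13+26-1, …, 16+2-1, 37+0) = 38
One optimal plan: pieces 3 + 3 + 3 + 1 (3 cuts) → $41 − $3 = $38.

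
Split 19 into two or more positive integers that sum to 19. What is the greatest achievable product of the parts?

972

Let P[k] be the best product for length k (with at least one cut). For each first piece i, the rest contributes max(k−i, P[k−i]).
Small cases: P[2]=1, P[3]=2, P[4]=4, P[5]=6, P[6]=9, P[7]=12, P[8]=18, P[9]=27, P[10]=36, P[11]=54, P[12]=81.
P[13] = max(1*81, 2*54, 3*36, …, 11*2, 12*1) = 108
P[14] = max(1*108, 2*81, 3*54, …, 12*2, 13*1) = 162
P[15] = max(1*162, 2*108, 3*81, …, 13*2, 14*1) = 243
P[16] = max(1*243, 2*162, 3*108, …, 14*2, 15*1) = 324
P[17] = max(1*324, 2*243, 3*162, …, 15*2, 16*1) = 486
P[18] = max(1*486, 2*324, 3*243, …, 16*2, 17*1) = 729
P[19] = max(1*729, 2*486, 3*324, …, 17*2, 18*1) = 972
One optimal split: 3 + 3 + 3 + 3 + 3 + 2 + 2; product 3*3*3*3*3*2*2 = 972.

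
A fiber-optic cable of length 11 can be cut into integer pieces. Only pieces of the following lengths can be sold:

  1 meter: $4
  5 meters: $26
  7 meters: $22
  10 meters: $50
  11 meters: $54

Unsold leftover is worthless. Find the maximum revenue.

56

Build best[k] bottom-up: best[k] = max over allowed piece i of (p[i] + best[k−i]).
best[1] = 4
best[2] = 8  (first piece 1, then best[1]=4)
best[3] = 12  (first piece 1, then best[2]=8)
best[4] = 16  (first piece 1, then best[3]=12)
best[5] = max(4+16, 26+0) = 26
best[6] = max(4+26, 26+4) = 30
best[7] = max(4+30, 26+8, 22+0) = 34
best[8] = max(4+34, 26+12, 22+4) = 38
best[9] = max(4+38, 26+16, 22+8) = 42
best[10] = max(4+42, 26+26, 22+12, 50+0) = 52
best[11] = max(4+52, 26+30, 22+16, 50+4, 54+0) = 56
One optimal cutting: 5 + 5 + 1 → $56.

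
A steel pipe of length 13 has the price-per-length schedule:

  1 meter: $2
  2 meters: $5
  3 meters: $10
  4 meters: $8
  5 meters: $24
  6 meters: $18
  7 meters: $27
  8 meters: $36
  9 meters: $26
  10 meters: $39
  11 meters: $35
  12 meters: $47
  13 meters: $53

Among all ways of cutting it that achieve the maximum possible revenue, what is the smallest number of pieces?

2

Consider every possible first cut. r[k] is the best of p[i]+r[k−i] over all sellable i≤k.
r[1] = 2
r[2] = max(2+2, 5+0) = 5
r[3] = max(2+5, 5+2, 10+0) = 10
r[4] = max(2+10, 5+5, 10+2, 8+0) = 12
r[5] = max(2+12, 5+10, 10+5, 8+2, 24+0) = 24
r[6] = max(2+24, 5+12, 10+10, 8+5, 24+2, 18+0) = 26
r[7] = max(2+26, 5+24, 10+12, …, 18+2, 27+0) = 29
r[8] = max(2+29, 5+26, 10+24, …, 27+2, 36+0) = 36
r[9] = max(2+36, 5+29, 10+26, …, 36+2, 26+0) = 38
r[10] = max(2+38, 5+36, 10+29, …, 26+2, 39+0) = 48
r[11] = max(2+48, 5+38, 10+36, …, 39+2, 35+0) = 50
r[12] = max(2+50, 5+48, 10+38, …, 35+2, 47+0) = 53
r[13] = max(2+53, 5+50, 10+48, …, 47+2, 53+0) = 60
Maximum revenue is $60.
Now minimize piece count subject to staying optimal: for each k, pieces[k] = 1 + min over i with p[i]+r[k−i]=r[k] of pieces[k−i].
pieces[10] = 2
pieces[11] = 3
pieces[12] = 3
pieces[13] = 2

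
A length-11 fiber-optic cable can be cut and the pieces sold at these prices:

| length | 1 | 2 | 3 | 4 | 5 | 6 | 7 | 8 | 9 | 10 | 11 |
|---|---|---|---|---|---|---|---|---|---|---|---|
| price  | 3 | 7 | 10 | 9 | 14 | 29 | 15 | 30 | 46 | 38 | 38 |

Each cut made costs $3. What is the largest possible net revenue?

50

Consider every possible first cut. v[k] is the best of p[i]+v[k−i] over all sellable i≤k, charging 3 whenever i<k.
v[1] = 3
v[2] = max(3+3-3, 7+0) = 7
v[3] = max(3+7-3, 7+3-3, 10+0) = 10
v[4] = max(3+10-3, 7+7-3, 10+3-3, 9+0) = 11
v[5] = max(3+11-3, 7+10-3, 10+7-3, 9+3-3, 14+0) = 14
v[6] = max(3+14-3, 7+11-3, 10+10-3, 9+7-3, 14+3-3, 29+0) = 29
v[7] = max(3+29-3, 7+14-3, 10+11-3, …, 29+3-3, 15+0) = 29
v[8] = max(3+29-3, 7+29-3, 10+14-3, …, 15+3-3, 30+0) = 33
v[9] = max(3+33-3, 7+29-3, 10+29-3, …, 30+3-3, 46+0) = 46
v[10] = max(3+46-3, 7+33-3, 10+29-3, …, 46+3-3, 38+0) = 46
v[11] = max(3+46-3, 7+46-3, 10+33-3, …, 38+3-3, 38+0) = 50
One optimal plan: pieces 9 + 2 (1 cut) → $53 − $3 = $50.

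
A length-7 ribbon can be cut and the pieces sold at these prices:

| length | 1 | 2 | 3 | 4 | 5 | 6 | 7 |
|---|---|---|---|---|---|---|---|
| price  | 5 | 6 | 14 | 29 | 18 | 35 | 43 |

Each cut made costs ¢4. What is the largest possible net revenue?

Let net[k] be the best obtainable value from length k. For each k, try every first piece i and keep the best of price[i] + net[k−i] minus the 4 cut fee when i<k.
net[1] = 5
net[2] = 6  (first piece 1, then net[1]=5)
net[3] = 14
net[4] = 29
net[5] = 30  (first piece 1, then net[4]=29)
net[6] = 35
net[7] = 43
Best is to make no cuts and sell whole for ¢43.

43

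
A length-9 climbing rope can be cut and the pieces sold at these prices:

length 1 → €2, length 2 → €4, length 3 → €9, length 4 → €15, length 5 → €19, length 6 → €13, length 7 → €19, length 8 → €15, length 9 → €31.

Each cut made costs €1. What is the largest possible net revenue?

33

Let r[k] be the best obtainable value from length k. For each k, try every first piece i and keep the best of price[i] + r[k−i] minus the 1 cut fee when i<k.
r[1] = 2
r[2] = max(2+2-1, 4+0) = 4
r[3] = max(2+4-1, 4+2-1, 9+0) = 9
r[4] = max(2+9-1, 4+4-1, 9+2-1, 15+0) = 15
r[5] = max(2+15-1, 4+9-1, 9+4-1, 15+2-1, 19+0) = 19
r[6] = max(2+19-1, 4+15-1, 9+9-1, 15+4-1, 19+2-1, 13+0) = 20
r[7] = max(2+20-1, 4+19-1, 9+15-1, …, 13+2-1, 19+0) = 23
r[8] = max(2+23-1, 4+20-1, 9+19-1, …, 19+2-1, 15+0) = 29
r[9] = max(2+29-1, 4+23-1, 9+20-1, …, 15+2-1, 31+0) = 33
One optimal plan: pieces 5 + 4 (1 cut) → €34 − €1 = €33.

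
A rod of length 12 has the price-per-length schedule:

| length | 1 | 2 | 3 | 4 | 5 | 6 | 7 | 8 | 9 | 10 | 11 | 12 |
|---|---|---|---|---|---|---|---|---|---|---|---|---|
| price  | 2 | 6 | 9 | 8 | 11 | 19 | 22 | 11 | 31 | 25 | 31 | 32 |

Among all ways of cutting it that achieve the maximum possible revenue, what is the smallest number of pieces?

Consider every possible first cut. r[k] is the best of p[i]+r[k−i] over all sellable i≤k.
r[1] = 2
r[2] = max(2+2, 6+0) = 6
r[3] = max(2+6, 6+2, 9+0) = 9
r[4] = max(2+9, 6+6, 9+2, 8+0) = 12
r[5] = max(2+12, 6+9, 9+6, 8+2, 11+0) = 15
r[6] = max(2+15, 6+12, 9+9, 8+6, 11+2, 19+0) = 19
r[7] = max(2+19, 6+15, 9+12, …, 19+2, 22+0) = 22
r[8] = max(2+22, 6+19, 9+15, …, 22+2, 11+0) = 25
r[9] = max(2+25, 6+22, 9+19, …, 11+2, 31+0) = 31
r[10] = max(2+31, 6+25, 9+22, …, 31+2, 25+0) = 33
r[11] = max(2+33, 6+31, 9+25, …, 25+2, 31+0) = 37
r[12] = max(2+37, 6+33, 9+31, …, 31+2, 32+0) = 40
Maximum revenue is $40.
Now minimize piece count subject to staying optimal: for each k, pieces[k] = 1 + min over i with p[i]+r[k−i]=r[k] of pieces[k−i].
pieces[9] = 1
pieces[10] = 2
pieces[11] = 2
pieces[12] = 2

2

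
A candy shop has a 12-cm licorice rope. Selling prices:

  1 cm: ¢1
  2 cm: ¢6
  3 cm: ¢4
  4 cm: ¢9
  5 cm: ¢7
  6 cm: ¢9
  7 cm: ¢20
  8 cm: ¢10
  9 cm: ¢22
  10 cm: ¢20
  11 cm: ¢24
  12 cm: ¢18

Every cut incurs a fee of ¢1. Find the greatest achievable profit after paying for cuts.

31

Build v[k] bottom-up: v[k] = max over allowed piece i of (p[i] + v[k−i]) − 1 per cut.
v[1] = 1
v[2] = 6
v[3] = 6  (first piece 1, then v[2]=6)
v[4] = 11  (first piece 2, then v[2]=6)
v[5] = 11  (first piece 1, then v[4]=11)
v[6] = 16  (first piece 2, then v[4]=11)
v[7] = 20
v[8] = 21  (first piece 2, then v[6]=16)
v[9] = 25  (first piece 2, then v[7]=20)
v[10] = 26  (first piece 2, then v[8]=21)
v[11] = 30  (first piece 2, then v[9]=25)
v[12] = 31  (first piece 2, then v[10]=26)
One optimal plan: pieces 2 + 2 + 2 + 2 + 2 + 2 (5 cuts) → ¢36 − ¢5 = ¢31.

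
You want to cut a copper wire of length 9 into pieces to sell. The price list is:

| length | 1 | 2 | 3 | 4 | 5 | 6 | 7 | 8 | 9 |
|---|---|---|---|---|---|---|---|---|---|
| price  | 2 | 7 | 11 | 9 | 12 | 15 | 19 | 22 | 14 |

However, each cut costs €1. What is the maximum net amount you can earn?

31

Build net[k] bottom-up: net[k] = max over allowed piece i of (p[i] + net[k−i]) − 1 per cut.
net[1] = 2
net[2] = 7
net[3] = 11
net[4] = 13  (first piece 2, then net[2]=7)
net[5] = 17  (first piece 2, then net[3]=11)
net[6] = 21  (first piece 3, then net[3]=11)
net[7] = 23  (first piece 2, then net[5]=17)
net[8] = 27  (first piece 2, then net[6]=21)
net[9] = 31  (first piece 3, then net[6]=21)
One optimal plan: pieces 3 + 3 + 3 (2 cuts) → €33 − €2 = €31.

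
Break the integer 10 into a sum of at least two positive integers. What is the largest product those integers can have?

Define g[k] = max over 1≤i<k of i · max(k−i, g[k−i]); the inner max lets the remainder stay uncut if that's better.
g[2] = 1*max(1,0) = 1*1 = 1
g[3] = 1*max(2,1) = 1*2 = 2
g[4] = 2*max(2,1) = 2*2 = 4
g[5] = 2*max(3,2) = 2*3 = 6
g[6] = 3*max(3,2) = 3*3 = 9
g[7] = 2*max(5,6) = 2*6 = 12
g[8] = 2*max(6,9) = 2*9 = 18
g[9] = 3*max(6,9) = 3*9 = 27
g[10] = 2*max(8,18) = 2*18 = 36
One optimal split: 3 + 3 + 2 + 2; product 3*3*2*2 = 36.

36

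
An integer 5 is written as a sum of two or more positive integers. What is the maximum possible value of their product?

Let m[k] be the best product for length k (with at least one cut). For each first piece i, the rest contributes max(k−i, m[k−i]).
m[2] = 1*max(1,0) = 1*1 = 1
m[3] = 1*max(2,1) = 1*2 = 2
m[4] = 2*max(2,1) = 2*2 = 4
m[5] = 2*max(3,2) = 2*3 = 6
One optimal split: 3 + 2; product 3*2 = 6.

6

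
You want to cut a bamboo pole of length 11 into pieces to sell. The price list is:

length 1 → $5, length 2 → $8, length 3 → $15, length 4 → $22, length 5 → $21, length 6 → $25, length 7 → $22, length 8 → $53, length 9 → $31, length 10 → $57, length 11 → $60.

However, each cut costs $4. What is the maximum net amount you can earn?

64

Let r[k] be the best obtainable value from length k. For each k, try every first piece i and keep the best of price[i] + r[k−i] minus the 4 cut fee when i<k.
r[1] = 5
r[2] = max(5+5-4, 8+0) = 8
r[3] = max(5+8-4, 8+5-4, 15+0) = 15
r[4] = max(5+15-4, 8+8-4, 15+5-4, 22+0) = 22
r[5] = max(5+22-4, 8+15-4, 15+8-4, 22+5-4, 21+0) = 23
r[6] = max(5+23-4, 8+22-4, 15+15-4, 22+8-4, 21+5-4, 25+0) = 26
r[7] = max(5+26-4, 8+23-4, 15+22-4, …, 25+5-4, 22+0) = 33
r[8] = max(5+33-4, 8+26-4, 15+23-4, …, 22+5-4, 53+0) = 53
r[9] = max(5+53-4, 8+33-4, 15+26-4, …, 53+5-4, 31+0) = 54
r[10] = max(5+54-4, 8+53-4, 15+33-4, …, 31+5-4, 57+0) = 57
r[11] = max(5+57-4, 8+54-4, 15+53-4, …, 57+5-4, 60+0) = 64
One optimal plan: pieces 8 + 3 (1 cut) → $68 − $4 = $64.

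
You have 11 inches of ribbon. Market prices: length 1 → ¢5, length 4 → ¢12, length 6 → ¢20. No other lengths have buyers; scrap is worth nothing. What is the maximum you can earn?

Let r[k] be the best obtainable value from length k. For each k, try every first piece i and keep the best of price[i] + r[k−i].
r[1] = 5
r[2] = 10  (first piece 1, then r[1]=5)
r[3] = 15  (first piece 1, then r[2]=10)
r[4] = max(5+15, 12+0) = 20
r[5] = max(5+20, 12+5) = 25
r[6] = max(5+25, 12+10, 20+0) = 30
r[7] = max(5+30, 12+15, 20+5) = 35
r[8] = max(5+35, 12+20, 20+10) = 40
r[9] = max(5+40, 12+25, 20+15) = 45
r[10] = max(5+45, 12+30, 20+20) = 50
r[11] = max(5+50, 12+35, 20+25) = 55
One optimal cutting: 1 + 1 + 1 + 1 + 1 + 1 + 1 + 1 + 1 + 1 + 1 → ¢55.

55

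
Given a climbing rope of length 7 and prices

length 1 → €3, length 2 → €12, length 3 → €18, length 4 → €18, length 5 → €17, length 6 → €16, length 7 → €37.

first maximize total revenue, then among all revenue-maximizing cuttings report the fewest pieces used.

Consider every possible first cut. r[k] is the best of p[i]+r[k−i] over all sellable i≤k.
r[1] = 3
r[2] = 12
r[3] = 18
r[4] = 24  (first piece 2, then r[2]=12)
r[5] = 30  (first piece 2, then r[3]=18)
r[6] = 36  (first piece 2, then r[4]=24)
r[7] = 42  (first piece 2, then r[5]=30)
Maximum revenue is €42.
Now minimize piece count subject to staying optimal: for each k, pieces[k] = 1 + min over i with p[i]+r[k−i]=r[k] of pieces[k−i].
pieces[4] = 2
pieces[5] = 2
pieces[6] = 2
pieces[7] = 3

3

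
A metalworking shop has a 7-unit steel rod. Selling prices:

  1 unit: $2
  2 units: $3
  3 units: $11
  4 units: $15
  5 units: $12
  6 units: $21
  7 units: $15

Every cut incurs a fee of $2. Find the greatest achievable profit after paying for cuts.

Build v[k] bottom-up: v[k] = max over allowed piece i of (p[i] + v[k−i]) − 2 per cut.
v[1] = 2
v[2] = max(2+2-2, 3+0) = 3
v[3] = max(2+3-2, 3+2-2, 11+0) = 11
v[4] = max(2+11-2, 3+3-2, 11+2-2, 15+0) = 15
v[5] = max(2+15-2, 3+11-2, 11+3-2, 15+2-2, 12+0) = 15
v[6] = max(2+15-2, 3+15-2, 11+11-2, 15+3-2, 12+2-2, 21+0) = 21
v[7] = max(2+21-2, 3+15-2, 11+15-2, …, 21+2-2, 15+0) = 24
One optimal plan: pieces 4 + 3 (1 cut) → $26 − $2 = $24.

24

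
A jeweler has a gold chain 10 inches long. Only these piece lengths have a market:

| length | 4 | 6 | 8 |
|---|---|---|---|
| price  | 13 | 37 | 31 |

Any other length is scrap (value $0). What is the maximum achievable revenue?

Build r[k] bottom-up: r[k] = max over allowed piece i of (p[i] + r[k−i]).
r[1] = 0
r[2] = 0
r[3] = 0
r[4] = 13
r[5] = 13
r[6] = max(13+0, 37+0) = 37
r[7] = max(13+0, 37+0) = 37
r[8] = max(13+13, 37+0, 31+0) = 37
r[9] = max(13+13, 37+0, 31+0) = 37
r[10] = max(13+37, 37+13, 31+0) = 50
One optimal cutting: 6 + 4 → $50.

50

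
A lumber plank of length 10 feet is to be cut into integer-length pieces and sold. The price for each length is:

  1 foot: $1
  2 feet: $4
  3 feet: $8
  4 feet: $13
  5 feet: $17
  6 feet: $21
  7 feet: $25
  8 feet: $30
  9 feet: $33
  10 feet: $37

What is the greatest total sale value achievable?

Build r[k] bottom-up: r[k] = max over allowed piece i of (p[i] + r[k−i]).
r[1] = 1
r[2] = max(1+1, 4+0) = 4
r[3] = max(1+4, 4+1, 8+0) = 8
r[4] = max(1+8, 4+4, 8+1, 13+0) = 13
r[5] = max(1+13, 4+8, 8+4, 13+1, 17+0) = 17
r[6] = max(1+17, 4+13, 8+8, 13+4, 17+1, 21+0) = 21
r[7] = max(1+21, 4+17, 8+13, …, 21+1, 25+0) = 25
r[8] = max(1+25, 4+21, 8+17, …, 25+1, 30+0) = 30
r[9] = max(1+30, 4+25, 8+21, …, 30+1, 33+0) = 33
r[10] = max(1+33, 4+30, 8+25, …, 33+1, 37+0) = 37
Best is to sell the whole 10-foot piece uncut for $37.

37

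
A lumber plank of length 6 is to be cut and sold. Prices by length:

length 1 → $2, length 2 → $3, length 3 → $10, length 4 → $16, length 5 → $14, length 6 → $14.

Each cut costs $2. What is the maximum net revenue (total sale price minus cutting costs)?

Let r[k] be the best obtainable value from length k. For each k, try every first piece i and keep the best of price[i] + r[k−i] minus the 2 cut fee when i<k.
r[1] = 2
r[2] = 3
r[3] = 10
r[4] = 16
r[5] = 16  (first piece 1, then r[4]=16)
r[6] = 18  (first piece 3, then r[3]=10)
One optimal plan: pieces 3 + 3 (1 cut) → $20 − $2 = $18.

18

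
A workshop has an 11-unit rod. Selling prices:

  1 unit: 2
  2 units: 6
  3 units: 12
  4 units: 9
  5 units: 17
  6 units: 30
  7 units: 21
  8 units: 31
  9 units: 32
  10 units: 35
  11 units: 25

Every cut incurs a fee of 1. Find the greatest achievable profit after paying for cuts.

46

Let r[k] be the best obtainable value from length k. For each k, try every first piece i and keep the best of price[i] + r[k−i] minus the 1 cut fee when i<k.
r[1] = 2
r[2] = 6
r[3] = 12
r[4] = 13  (first piece 1, then r[3]=12)
r[5] = 17  (first piece 2, then r[3]=12)
r[6] = 30
r[7] = 31  (first piece 1, then r[6]=30)
r[8] = 35  (first piece 2, then r[6]=30)
r[9] = 41  (first piece 3, then r[6]=30)
r[10] = 42  (first piece 1, then r[9]=41)
r[11] = 46  (first piece 2, then r[9]=41)
One optimal plan: pieces 6 + 3 + 2 (2 cuts) → 48 − 2 = 46.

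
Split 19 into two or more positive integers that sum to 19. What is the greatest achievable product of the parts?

Define f[k] = max over 1≤i<k of i · max(k−i, f[k−i]); the inner max lets the remainder stay uncut if that's better.
Small cases: f[2]=1, f[3]=2, f[4]=4, f[5]=6, f[6]=9, f[7]=12, f[8]=18, f[9]=27, f[10]=36, f[11]=54, f[12]=81, f[13]=108.
f[14] = 2×max(12,81) = 2×81 = 162
f[15] = 3×max(12,81) = 3×81 = 243
f[16] = 2×max(14,162) = 2×162 = 324
f[17] = 2×max(15,243) = 2×243 = 486
f[18] = 3×max(15,243) = 3×243 = 729
f[19] = 2×max(17,486) = 2×486 = 972
One optimal split: 3 + 3 + 3 + 3 + 3 + 2 + 2; product 3×3×3×3×3×2×2 = 972.

972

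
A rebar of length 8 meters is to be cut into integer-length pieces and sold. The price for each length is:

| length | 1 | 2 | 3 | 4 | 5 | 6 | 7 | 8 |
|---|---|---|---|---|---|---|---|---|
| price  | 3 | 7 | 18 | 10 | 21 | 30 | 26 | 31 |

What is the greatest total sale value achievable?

43

Consider every possible first cut. R[k] is the best of p[i]+R[k−i] over all sellable i≤k.
R[1] = 3
R[2] = max(3+3, 7+0) = 7
R[3] = max(3+7, 7+3, 18+0) = 18
R[4] = max(3+18, 7+7, 18+3, 10+0) = 21
R[5] = max(3+21, 7+18, 18+7, 10+3, 21+0) = 25
R[6] = max(3+25, 7+21, 18+18, 10+7, 21+3, 30+0) = 36
R[7] = max(3+36, 7+25, 18+21, …, 30+3, 26+0) = 39
R[8] = max(3+39, 7+36, 18+25, …, 26+3, 31+0) = 43
One optimal cutting: 3 + 3 + 2 → ₹18 + ₹18 + ₹7 = ₹43.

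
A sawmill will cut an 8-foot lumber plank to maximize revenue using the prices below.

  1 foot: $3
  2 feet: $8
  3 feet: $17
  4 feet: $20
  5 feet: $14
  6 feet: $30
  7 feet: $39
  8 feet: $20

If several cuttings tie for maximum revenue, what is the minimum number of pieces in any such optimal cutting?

Let r[k] be the best obtainable value from length k. For each k, try every first piece i and keep the best of price[i] + r[k−i].
r[1] = 3
r[2] = 8
r[3] = 17
r[4] = 20  (first piece 1, then r[3]=17)
r[5] = 25  (first piece 2, then r[3]=17)
r[6] = 34  (first piece 3, then r[3]=17)
r[7] = 39
r[8] = 42  (first piece 1, then r[7]=39)
Maximum revenue is $42.
Now minimize piece count subject to staying optimal: for each k, pieces[k] = 1 + min over i with p[i]+r[k−i]=r[k] of pieces[k−i].
pieces[5] = 2
pieces[6] = 2
pieces[7] = 1
pieces[8] = 2

2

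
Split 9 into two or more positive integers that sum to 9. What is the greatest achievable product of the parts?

27

Define P[k] = max over 1≤i<k of i · max(k−i, P[k−i]); the inner max lets the remainder stay uncut if that's better.
P[2] = 1*max(1,0) = 1*1 = 1
P[3] = 1*max(2,1) = 1*2 = 2
P[4] = 2*max(2,1) = 2*2 = 4
P[5] = 2*max(3,2) = 2*3 = 6
P[6] = 3*max(3,2) = 3*3 = 9
P[7] = 2*max(5,6) = 2*6 = 12
P[8] = 2*max(6,9) = 2*9 = 18
P[9] = 3*max(6,9) = 3*9 = 27
One optimal split: 3 + 3 + 3; product 3*3*3 = 27.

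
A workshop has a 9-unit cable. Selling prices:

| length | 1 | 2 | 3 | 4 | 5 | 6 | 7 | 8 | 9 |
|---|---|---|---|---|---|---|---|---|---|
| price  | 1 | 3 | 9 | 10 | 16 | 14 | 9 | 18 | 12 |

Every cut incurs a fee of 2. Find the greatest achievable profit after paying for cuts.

24

Build r[k] bottom-up: r[k] = max over allowed piece i of (p[i] + r[k−i]) − 2 per cut.
r[1] = 1
r[2] = max(1+1-2, 3+0) = 3
r[3] = max(1+3-2, 3+1-2, 9+0) = 9
r[4] = max(1+9-2, 3+3-2, 9+1-2, 10+0) = 10
r[5] = max(1+10-2, 3+9-2, 9+3-2, 10+1-2, 16+0) = 16
r[6] = max(1+16-2, 3+10-2, 9+9-2, 10+3-2, 16+1-2, 14+0) = 16
r[7] = max(1+16-2, 3+16-2, 9+10-2, …, 14+1-2, 9+0) = 17
r[8] = max(1+17-2, 3+16-2, 9+16-2, …, 9+1-2, 18+0) = 23
r[9] = max(1+23-2, 3+17-2, 9+16-2, …, 18+1-2, 12+0) = 24
One optimal plan: pieces 5 + 4 (1 cut) → 26 − 2 = 24.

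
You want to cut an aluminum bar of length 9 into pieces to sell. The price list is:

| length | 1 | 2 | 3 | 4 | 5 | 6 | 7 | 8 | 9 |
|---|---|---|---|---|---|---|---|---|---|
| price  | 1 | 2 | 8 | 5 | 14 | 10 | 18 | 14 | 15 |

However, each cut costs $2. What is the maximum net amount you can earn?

20

Let net[k] be the best obtainable value from length k. For each k, try every first piece i and keep the best of price[i] + net[k−i] minus the 2 cut fee when i<k.
net[1] = 1
net[2] = max(1+1-2, 2+0) = 2
net[3] = max(1+2-2, 2+1-2, 8+0) = 8
net[4] = max(1+8-2, 2+2-2, 8+1-2, 5+0) = 7
net[5] = max(1+7-2, 2+8-2, 8+2-2, 5+1-2, 14+0) = 14
net[6] = max(1+14-2, 2+7-2, 8+8-2, 5+2-2, 14+1-2, 10+0) = 14
net[7] = max(1+14-2, 2+14-2, 8+7-2, …, 10+1-2, 18+0) = 18
net[8] = max(1+18-2, 2+14-2, 8+14-2, …, 18+1-2, 14+0) = 20
net[9] = max(1+20-2, 2+18-2, 8+14-2, …, 14+1-2, 15+0) = 20
One optimal plan: pieces 3 + 3 + 3 (2 cuts) → $24 − $4 = $20.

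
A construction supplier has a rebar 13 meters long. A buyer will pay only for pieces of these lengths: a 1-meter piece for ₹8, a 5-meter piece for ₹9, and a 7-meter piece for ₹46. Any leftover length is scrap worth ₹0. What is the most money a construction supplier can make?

104

Build best[k] bottom-up: best[k] = max over allowed piece i of (p[i] + best[k−i]).
best[1] = 8
best[2] = 16  (first piece 1, then best[1]=8)
best[3] = 24  (first piece 1, then best[2]=16)
best[4] = 32  (first piece 1, then best[3]=24)
best[5] = 40  (first piece 1, then best[4]=32)
best[6] = 48  (first piece 1, then best[5]=40)
best[7] = 56  (first piece 1, then best[6]=48)
best[8] = 64  (first piece 1, then best[7]=56)
best[9] = 72  (first piece 1, then best[8]=64)
best[10] = 80  (first piece 1, then best[9]=72)
best[11] = 88  (first piece 1, then best[10]=80)
best[12] = 96  (first piece 1, then best[11]=88)
best[13] = 104  (first piece 1, then best[12]=96)
One optimal cutting: 1 + 1 + 1 + 1 + 1 + 1 + 1 + 1 + 1 + 1 + 1 + 1 + 1 → ₹104.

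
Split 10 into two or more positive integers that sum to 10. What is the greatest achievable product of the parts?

Let P[k] be the best product for length k (with at least one cut). For each first piece i, the rest contributes max(k−i, P[k−i]).
P[2] = 1·max(1,0) = 1·1 = 1
P[3] = 1·max(2,1) = 1·2 = 2
P[4] = 2·max(2,1) = 2·2 = 4
P[5] = 2·max(3,2) = 2·3 = 6
P[6] = 3·max(3,2) = 3·3 = 9
P[7] = 2·max(5,6) = 2·6 = 12
P[8] = 2·max(6,9) = 2·9 = 18
P[9] = 3·max(6,9) = 3·9 = 27
P[10] = 2·max(8,18) = 2·18 = 36
One optimal split: 3 + 3 + 2 + 2; product 3·3·2·2 = 36.

36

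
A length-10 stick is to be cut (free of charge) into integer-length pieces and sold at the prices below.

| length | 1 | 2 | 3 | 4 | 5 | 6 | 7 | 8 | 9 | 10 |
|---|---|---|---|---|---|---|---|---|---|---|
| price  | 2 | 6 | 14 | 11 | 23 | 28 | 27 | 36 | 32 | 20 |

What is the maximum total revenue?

Consider every possible first cut. R[k] is the best of p[i]+R[k−i] over all sellable i≤k.
R[1] = 2
R[2] = max(2+2, 6+0) = 6
R[3] = max(2+6, 6+2, 14+0) = 14
R[4] = max(2+14, 6+6, 14+2, 11+0) = 16
R[5] = max(2+16, 6+14, 14+6, 11+2, 23+0) = 23
R[6] = max(2+23, 6+16, 14+14, 11+6, 23+2, 28+0) = 28
R[7] = max(2+28, 6+23, 14+16, …, 28+2, 27+0) = 30
R[8] = max(2+30, 6+28, 14+23, …, 27+2, 36+0) = 37
R[9] = max(2+37, 6+30, 14+28, …, 36+2, 32+0) = 42
R[10] = max(2+42, 6+37, 14+30, …, 32+2, 20+0) = 46
One optimal cutting: 5 + 5 → 23 + 23 = 46.

46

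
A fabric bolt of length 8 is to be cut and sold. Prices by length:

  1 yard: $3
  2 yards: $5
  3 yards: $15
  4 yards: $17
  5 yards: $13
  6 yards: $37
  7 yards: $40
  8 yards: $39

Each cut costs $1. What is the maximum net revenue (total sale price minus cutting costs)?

Let r[k] be the best obtainable value from length k. For each k, try every first piece i and keep the best of price[i] + r[k−i] minus the 1 cut fee when i<k.
r[1] = 3
r[2] = max(3+3-1, 5+0) = 5
r[3] = max(3+5-1, 5+3-1, 15+0) = 15
r[4] = max(3+15-1, 5+5-1, 15+3-1, 17+0) = 17
r[5] = max(3+17-1, 5+15-1, 15+5-1, 17+3-1, 13+0) = 19
r[6] = max(3+19-1, 5+17-1, 15+15-1, 17+5-1, 13+3-1, 37+0) = 37
r[7] = max(3+37-1, 5+19-1, 15+17-1, …, 37+3-1, 40+0) = 40
r[8] = max(3+40-1, 5+37-1, 15+19-1, …, 40+3-1, 39+0) = 42
One optimal plan: pieces 7 + 1 (1 cut) → $43 − $1 = $42.

42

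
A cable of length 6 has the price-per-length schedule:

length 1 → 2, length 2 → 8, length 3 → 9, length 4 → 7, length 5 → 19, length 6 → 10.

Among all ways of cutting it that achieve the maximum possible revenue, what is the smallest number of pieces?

Let r[k] be the best obtainable value from length k. For each k, try every first piece i and keep the best of price[i] + r[k−i].
r[1] = 2
r[2] = max(2+2, 8+0) = 8
r[3] = max(2+8, 8+2, 9+0) = 10
r[4] = max(2+10, 8+8, 9+2, 7+0) = 16
r[5] = max(2+16, 8+10, 9+8, 7+2, 19+0) = 19
r[6] = max(2+19, 8+16, 9+10, 7+8, 19+2, 10+0) = 24
Maximum revenue is 24.
Now minimize piece count subject to staying optimal: for each k, pieces[k] = 1 + min over i with p[i]+r[k−i]=r[k] of pieces[k−i].
pieces[3] = 2
pieces[4] = 2
pieces[5] = 1
pieces[6] = 3

3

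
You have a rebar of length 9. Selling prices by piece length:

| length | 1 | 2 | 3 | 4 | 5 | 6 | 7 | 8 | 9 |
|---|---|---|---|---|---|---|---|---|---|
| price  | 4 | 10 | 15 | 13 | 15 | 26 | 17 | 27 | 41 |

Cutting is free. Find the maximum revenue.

45

Build r[k] bottom-up: r[k] = max over allowed piece i of (p[i] + r[k−i]).
r[1] = 4
r[2] = max(4+4, 10+0) = 10
r[3] = max(4+10, 10+4, 15+0) = 15
r[4] = max(4+15, 10+10, 15+4, 13+0) = 20
r[5] = max(4+20, 10+15, 15+10, 13+4, 15+0) = 25
r[6] = max(4+25, 10+20, 15+15, 13+10, 15+4, 26+0) = 30
r[7] = max(4+30, 10+25, 15+20, …, 26+4, 17+0) = 35
r[8] = max(4+35, 10+30, 15+25, …, 17+4, 27+0) = 40
r[9] = max(4+40, 10+35, 15+30, …, 27+4, 41+0) = 45
One optimal cutting: 3 + 2 + 2 + 2 → ₹15 + ₹10 + ₹10 + ₹10 = ₹45.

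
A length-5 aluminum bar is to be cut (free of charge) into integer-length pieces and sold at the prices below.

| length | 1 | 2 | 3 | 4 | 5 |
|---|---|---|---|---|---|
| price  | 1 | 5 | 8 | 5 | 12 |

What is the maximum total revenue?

13

Let v[k] be the best obtainable value from length k. For each k, try every first piece i and keep the best of price[i] + v[k−i].
v[1] = 1
v[2] = max(1+1, 5+0) = 5
v[3] = max(1+5, 5+1, 8+0) = 8
v[4] = max(1+8, 5+5, 8+1, 5+0) = 10
v[5] = max(1+10, 5+8, 8+5, 5+1, 12+0) = 13
One optimal cutting: 3 + 2 → $8 + $5 = $13.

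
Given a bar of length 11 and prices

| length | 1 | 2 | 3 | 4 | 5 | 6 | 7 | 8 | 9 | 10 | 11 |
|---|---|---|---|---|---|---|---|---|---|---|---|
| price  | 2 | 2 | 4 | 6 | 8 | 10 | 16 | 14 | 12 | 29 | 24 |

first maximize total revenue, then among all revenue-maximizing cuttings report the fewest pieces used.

Consider every possible first cut. r[k] is the best of p[i]+r[k−i] over all sellable i≤k.
r[1] = 2
r[2] = max(2+2, 2+0) = 4
r[3] = max(2+4, 2+2, 4+0) = 6
r[4] = max(2+6, 2+4, 4+2, 6+0) = 8
r[5] = max(2+8, 2+6, 4+4, 6+2, 8+0) = 10
r[6] = max(2+10, 2+8, 4+6, 6+4, 8+2, 10+0) = 12
r[7] = max(2+12, 2+10, 4+8, …, 10+2, 16+0) = 16
r[8] = max(2+16, 2+12, 4+10, …, 16+2, 14+0) = 18
r[9] = max(2+18, 2+16, 4+12, …, 14+2, 12+0) = 20
r[10] = max(2+20, 2+18, 4+16, …, 12+2, 29+0) = 29
r[11] = max(2+29, 2+20, 4+18, …, 29+2, 24+0) = 31
Maximum revenue is €31.
Now minimize piece count subject to staying optimal: for each k, pieces[k] = 1 + min over i with p[i]+r[k−i]=r[k] of pieces[k−i].
pieces[8] = 2
pieces[9] = 3
pieces[10] = 1
pieces[11] = 2

2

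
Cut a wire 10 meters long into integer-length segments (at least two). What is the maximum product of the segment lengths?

36

Fill f[k] for k=2..10: at each k try every first piece i and multiply by the better of (k−i) uncut or f[k−i].
f[2] = 1·max(1,0) = 1·1 = 1
f[3] = max(1·2, 2·1) = 2
f[4] = max(1·3, 2·2, 3·1) = 4
f[5] = max(1·4, 2·3, 3·2, 4·1) = 6
f[6] = max(1·6, 2·4, 3·3, 4·2, 5·1) = 9
f[7] = max(1·9, 2·6, 3·4, 4·3, 5·2, 6·1) = 12
f[8] = max(1·12, 2·9, 3·6, …, 6·2, 7·1) = 18
f[9] = max(1·18, 2·12, 3·9, …, 7·2, 8·1) = 27
f[10] = max(1·27, 2·18, 3·12, …, 8·2, 9·1) = 36
One optimal split: 3 + 3 + 2 + 2; product 3·3·2·2 = 36.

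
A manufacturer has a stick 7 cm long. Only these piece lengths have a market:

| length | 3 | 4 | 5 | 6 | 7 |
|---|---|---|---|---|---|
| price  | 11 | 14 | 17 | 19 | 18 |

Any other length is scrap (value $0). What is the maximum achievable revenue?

25

Consider every possible first cut. r[k] is the best of p[i]+r[k−i] over all sellable i≤k.
r[1] = 0
r[2] = 0
r[3] = 11
r[4] = max(11+0, 14+0) = 14
r[5] = max(11+0, 14+0, 17+0) = 17
r[6] = max(11+11, 14+0, 17+0, 19+0) = 22
r[7] = max(11+14, 14+11, 17+0, 19+0, 18+0) = 25
One optimal cutting: 4 + 3 → $25.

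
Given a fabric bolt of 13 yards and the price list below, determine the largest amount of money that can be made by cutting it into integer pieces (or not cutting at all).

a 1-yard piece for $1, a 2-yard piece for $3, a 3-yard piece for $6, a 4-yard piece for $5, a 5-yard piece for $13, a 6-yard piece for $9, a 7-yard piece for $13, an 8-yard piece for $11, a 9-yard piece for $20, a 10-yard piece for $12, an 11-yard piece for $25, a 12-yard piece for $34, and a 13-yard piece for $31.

35

Consider every possible first cut. v[k] is the best of p[i]+v[k−i] over all sellable i≤k.
v[1] = 1
v[2] = max(1+1, 3+0) = 3
v[3] = max(1+3, 3+1, 6+0) = 6
v[4] = max(1+6, 3+3, 6+1, 5+0) = 7
v[5] = max(1+7, 3+6, 6+3, 5+1, 13+0) = 13
v[6] = max(1+13, 3+7, 6+6, 5+3, 13+1, 9+0) = 14
v[7] = max(1+14, 3+13, 6+7, …, 9+1, 13+0) = 16
v[8] = max(1+16, 3+14, 6+13, …, 13+1, 11+0) = 19
v[9] = max(1+19, 3+16, 6+14, …, 11+1, 20+0) = 20
v[10] = max(1+20, 3+19, 6+16, …, 20+1, 12+0) = 26
v[11] = max(1+26, 3+20, 6+19, …, 12+1, 25+0) = 27
v[12] = max(1+27, 3+26, 6+20, …, 25+1, 34+0) = 34
v[13] = max(1+34, 3+27, 6+26, …, 34+1, 31+0) = 35
One optimal cutting: 12 + 1 → $34 + $1 = $35.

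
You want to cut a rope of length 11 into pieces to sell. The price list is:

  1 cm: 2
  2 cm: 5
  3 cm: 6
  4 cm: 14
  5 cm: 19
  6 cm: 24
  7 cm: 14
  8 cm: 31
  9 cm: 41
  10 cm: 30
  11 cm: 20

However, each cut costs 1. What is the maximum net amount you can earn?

45

Let r[k] be the best obtainable value from length k. For each k, try every first piece i and keep the best of price[i] + r[k−i] minus the 1 cut fee when i<k.
r[1] = 2
r[2] = 5
r[3] = 6  (first piece 1, then r[2]=5)
r[4] = 14
r[5] = 19
r[6] = 24
r[7] = 25  (first piece 1, then r[6]=24)
r[8] = 31
r[9] = 41
r[10] = 42  (first piece 1, then r[9]=41)
r[11] = 45  (first piece 2, then r[9]=41)
One optimal plan: pieces 9 + 2 (1 cut) → 46 − 1 = 45.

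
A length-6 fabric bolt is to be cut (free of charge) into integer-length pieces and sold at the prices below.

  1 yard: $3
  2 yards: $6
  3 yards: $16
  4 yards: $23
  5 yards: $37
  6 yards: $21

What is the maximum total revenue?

40

Build v[k] bottom-up: v[k] = max over allowed piece i of (p[i] + v[k−i]).
v[1] = 3
v[2] = max(3+3, 6+0) = 6
v[3] = max(3+6, 6+3, 16+0) = 16
v[4] = max(3+16, 6+6, 16+3, 23+0) = 23
v[5] = max(3+23, 6+16, 16+6, 23+3, 37+0) = 37
v[6] = max(3+37, 6+23, 16+16, 23+6, 37+3, 21+0) = 40
One optimal cutting: 5 + 1 → $37 + $3 = $40.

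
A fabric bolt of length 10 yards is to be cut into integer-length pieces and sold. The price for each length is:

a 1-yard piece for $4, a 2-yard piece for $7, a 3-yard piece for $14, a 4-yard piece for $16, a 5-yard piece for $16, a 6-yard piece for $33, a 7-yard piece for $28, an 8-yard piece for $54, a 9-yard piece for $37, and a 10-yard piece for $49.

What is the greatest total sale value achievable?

Consider every possible first cut. r[k] is the best of p[i]+r[k−i] over all sellable i≤k.
r[1] = 4
r[2] = max(4+4, 7+0) = 8
r[3] = max(4+8, 7+4, 14+0) = 14
r[4] = max(4+14, 7+8, 14+4, 16+0) = 18
r[5] = max(4+18, 7+14, 14+8, 16+4, 16+0) = 22
r[6] = max(4+22, 7+18, 14+14, 16+8, 16+4, 33+0) = 33
r[7] = max(4+33, 7+22, 14+18, …, 33+4, 28+0) = 37
r[8] = max(4+37, 7+33, 14+22, …, 28+4, 54+0) = 54
r[9] = max(4+54, 7+37, 14+33, …, 54+4, 37+0) = 58
r[10] = max(4+58, 7+54, 14+37, …, 37+4, 49+0) = 62
One optimal cutting: 8 + 1 + 1 → $54 + $4 + $4 = $62.

62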